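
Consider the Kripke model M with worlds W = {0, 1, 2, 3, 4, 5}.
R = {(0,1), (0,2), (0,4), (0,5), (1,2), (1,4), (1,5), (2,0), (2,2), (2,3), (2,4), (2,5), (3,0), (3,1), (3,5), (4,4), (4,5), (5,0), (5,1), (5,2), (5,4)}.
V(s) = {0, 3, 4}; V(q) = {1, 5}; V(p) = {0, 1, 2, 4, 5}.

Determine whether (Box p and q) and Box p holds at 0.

At 0: Box p and q is false, Box p is true, so (Box p and q) and Box p is false.
  At 0: Box p is true, q is false, so Box p and q is false.
    At 0: Box p requires p at every successor {1, 2, 4, 5}.
      At 1: p is true.
      At 2: p is true.
      At 4: p is true.
      At 5: p is true.
    So Box p is true at 0.
  At 0: Box p requires p at every successor {1, 2, 4, 5}.
    At 1: p is true.
    At 2: p is true.
    At 4: p is true.
    At 5: p is true.
  So Box p is true at 0.

No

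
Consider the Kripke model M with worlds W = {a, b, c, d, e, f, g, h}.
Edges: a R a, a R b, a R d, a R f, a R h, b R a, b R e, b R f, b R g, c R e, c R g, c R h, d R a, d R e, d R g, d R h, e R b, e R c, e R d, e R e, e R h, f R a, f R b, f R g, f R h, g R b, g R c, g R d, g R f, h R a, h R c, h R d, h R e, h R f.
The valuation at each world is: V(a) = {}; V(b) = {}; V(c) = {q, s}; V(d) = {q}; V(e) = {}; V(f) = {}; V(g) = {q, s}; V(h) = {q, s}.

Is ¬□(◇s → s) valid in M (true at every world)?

Yes

Let φ = ¬□(◇s → s). Evaluate φ at each world:
  a (successors {a, b, d, f, h}): φ is true.
  b (successors {a, e, f, g}): φ is true.
  c (successors {e, g, h}): φ is true.
  d (successors {a, e, g, h}): φ is true.
  e (successors {b, c, d, e, h}): φ is true.
  f (successors {a, b, g, h}): φ is true.
  g (successors {b, c, d, f}): φ is true.
  h (successors {a, c, d, e, f}): φ is true.
For instance, at f:
  At f: □(◇s → s) is false, so ¬□(◇s → s) is true.
    At f: □(◇s → s) requires ◇s → s at every successor {a, b, g, h}.
      ◇s → s fails at a, so □(◇s → s) is false at f.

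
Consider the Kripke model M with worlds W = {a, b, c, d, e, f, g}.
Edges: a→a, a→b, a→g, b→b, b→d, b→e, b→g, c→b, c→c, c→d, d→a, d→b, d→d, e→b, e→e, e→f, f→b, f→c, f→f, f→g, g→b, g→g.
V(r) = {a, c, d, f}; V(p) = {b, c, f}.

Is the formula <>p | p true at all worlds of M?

Yes

Let φ = <>p | p. Evaluate φ at each world:
  a (successors {a, b, g}): φ is true.
  b (successors {b, d, e, g}): φ is true.
  c (successors {b, c, d}): φ is true.
  d (successors {a, b, d}): φ is true.
  e (successors {b, e, f}): φ is true.
  f (successors {b, c, f, g}): φ is true.
  g (successors {b, g}): φ is true.
For instance, at a:
  At a: <>p is true, p is false, so <>p | p is true.
    At a: <>p requires p at some successor in {a, b, g}.
      p holds at b, so <>p is true at a.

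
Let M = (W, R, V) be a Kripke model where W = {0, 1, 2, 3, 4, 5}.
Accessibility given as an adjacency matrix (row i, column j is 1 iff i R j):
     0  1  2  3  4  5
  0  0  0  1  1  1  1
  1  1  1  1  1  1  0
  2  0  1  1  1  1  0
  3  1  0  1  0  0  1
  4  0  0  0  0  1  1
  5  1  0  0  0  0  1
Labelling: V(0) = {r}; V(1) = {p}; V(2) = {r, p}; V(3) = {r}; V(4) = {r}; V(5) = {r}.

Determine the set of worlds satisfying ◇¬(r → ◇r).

Let φ = ◇¬(r → ◇r). Evaluate φ at each world:
  0 (successors {2, 3, 4, 5}): φ is false.
  1 (successors {0, 1, 2, 3, 4}): φ is false.
  2 (successors {1, 2, 3, 4}): φ is false.
  3 (successors {0, 2, 5}): φ is false.
  4 (successors {4, 5}): φ is false.
  5 (successors {0, 5}): φ is false.
For instance, at 3:
  At 3: ◇¬(r → ◇r) requires ¬(r → ◇r) at some successor in {0, 2, 5}.
    At 0: ¬(r → ◇r) is false.
    At 2: ¬(r → ◇r) is false.
    At 5: ¬(r → ◇r) is false.
  So ◇¬(r → ◇r) is false at 3.
Satisfying worlds: none.

none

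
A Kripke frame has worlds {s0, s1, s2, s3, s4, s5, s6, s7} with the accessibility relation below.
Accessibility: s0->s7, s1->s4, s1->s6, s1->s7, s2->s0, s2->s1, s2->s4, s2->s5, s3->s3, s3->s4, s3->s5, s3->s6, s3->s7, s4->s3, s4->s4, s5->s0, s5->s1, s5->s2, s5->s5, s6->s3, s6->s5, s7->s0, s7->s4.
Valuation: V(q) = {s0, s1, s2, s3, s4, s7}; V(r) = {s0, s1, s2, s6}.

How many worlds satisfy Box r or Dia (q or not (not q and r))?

Let φ = Box r or Dia (q or not (not q and r)). Evaluate φ at each world:
  s0 (successors {s7}): φ is true.
  s1 (successors {s4, s6, s7}): φ is true.
  s2 (successors {s0, s1, s4, s5}): φ is true.
  s3 (successors {s3, s4, s5, s6, s7}): φ is true.
  s4 (successors {s3, s4}): φ is true.
  s5 (successors {s0, s1, s2, s5}): φ is true.
  s6 (successors {s3, s5}): φ is true.
  s7 (successors {s0, s4}): φ is true.
For instance, at s6:
  At s6: Box r is false, Dia (q or not (not q and r)) is true, so Box r or Dia (q or not (not q and r)) is true.
    At s6: Box r requires r at every successor {s3, s5}.
      r fails at s3, so Box r is false at s6.
    At s6: Dia (q or not (not q and r)) requires q or not (not q and r) at some successor in {s3, s5}.
      q or not (not q and r) holds at s3, so Dia (q or not (not q and r)) is true at s6.
Satisfying worlds: {s0, s1, s2, s3, s4, s5, s6, s7}

8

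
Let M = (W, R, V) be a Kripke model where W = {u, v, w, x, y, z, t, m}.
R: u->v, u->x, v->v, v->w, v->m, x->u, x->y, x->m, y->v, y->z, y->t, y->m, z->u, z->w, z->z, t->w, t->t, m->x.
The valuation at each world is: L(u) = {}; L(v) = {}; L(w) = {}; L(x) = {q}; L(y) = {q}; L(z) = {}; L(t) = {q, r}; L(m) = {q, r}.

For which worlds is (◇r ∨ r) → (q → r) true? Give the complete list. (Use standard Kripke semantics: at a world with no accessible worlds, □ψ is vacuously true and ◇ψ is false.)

Let φ = (◇r ∨ r) → (q → r). Evaluate φ at each world:
  u (successors {v, x}): φ is true.
  v (successors {v, w, m}): φ is true.
  w (successors ∅): φ is true.
  x (successors {u, y, m}): φ is false.
  y (successors {v, z, t, m}): φ is false.
  z (successors {u, w, z}): φ is true.
  t (successors {w, t}): φ is true.
  m (successors {x}): φ is true.
For instance, at v:
  At v: ◇r ∨ r is true, q → r is true, so (◇r ∨ r) → (q → r) is true.
    At v: ◇r is true, r is false, so ◇r ∨ r is true.
      At v: ◇r requires r at some successor in {v, w, m}.
        r holds at m, so ◇r is true at v.
Satisfying worlds: {u, v, w, z, t, m}

u, v, w, z, t, m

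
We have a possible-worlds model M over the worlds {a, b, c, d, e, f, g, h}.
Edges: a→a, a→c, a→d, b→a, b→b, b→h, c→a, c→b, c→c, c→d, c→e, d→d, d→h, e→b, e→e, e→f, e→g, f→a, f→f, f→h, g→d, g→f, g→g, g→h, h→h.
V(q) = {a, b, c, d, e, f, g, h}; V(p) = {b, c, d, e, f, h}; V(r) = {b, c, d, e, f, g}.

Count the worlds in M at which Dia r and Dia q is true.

Let φ = Dia r and Dia q. Evaluate φ at each world:
  a (successors {a, c, d}): φ is true.
  b (successors {a, b, h}): φ is true.
  c (successors {a, b, c, d, e}): φ is true.
  d (successors {d, h}): φ is true.
  e (successors {b, e, f, g}): φ is true.
  f (successors {a, f, h}): φ is true.
  g (successors {d, f, g, h}): φ is true.
  h (successors {h}): φ is false.
For instance, at d:
  At d: Dia r is true, Dia q is true, so Dia r and Dia q is true.
    At d: Dia r requires r at some successor in {d, h}.
      r holds at d, so Dia r is true at d.
    At d: Dia q requires q at some successor in {d, h}.
      q holds at d, so Dia q is true at d.
Satisfying worlds: {a, b, c, d, e, f, g}

7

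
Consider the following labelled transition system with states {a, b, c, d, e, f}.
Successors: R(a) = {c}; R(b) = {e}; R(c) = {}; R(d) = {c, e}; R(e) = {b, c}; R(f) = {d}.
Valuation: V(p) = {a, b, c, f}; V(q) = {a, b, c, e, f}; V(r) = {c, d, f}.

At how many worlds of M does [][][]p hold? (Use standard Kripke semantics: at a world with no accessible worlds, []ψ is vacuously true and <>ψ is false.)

Recall that []ψ holds at a world iff ψ holds at every accessible world, and <>ψ holds iff ψ holds at some accessible world.
Let φ = [][][]p. Evaluate φ at each world:
  a (successors {c}): φ is true.
  b (successors {e}): φ is false.
  c (successors ∅): φ is true.
  d (successors {c, e}): φ is false.
  e (successors {b, c}): φ is true.
  f (successors {d}): φ is true.
For instance, at b:
  At b: [][][]p requires [][]p at every successor {e}.
    [][]p fails at e, so [][][]p is false at b.
      At e: [][]p requires []p at every successor {b, c}.
        []p fails at b, so [][]p is false at e.
Satisfying worlds: {a, c, e, f}

4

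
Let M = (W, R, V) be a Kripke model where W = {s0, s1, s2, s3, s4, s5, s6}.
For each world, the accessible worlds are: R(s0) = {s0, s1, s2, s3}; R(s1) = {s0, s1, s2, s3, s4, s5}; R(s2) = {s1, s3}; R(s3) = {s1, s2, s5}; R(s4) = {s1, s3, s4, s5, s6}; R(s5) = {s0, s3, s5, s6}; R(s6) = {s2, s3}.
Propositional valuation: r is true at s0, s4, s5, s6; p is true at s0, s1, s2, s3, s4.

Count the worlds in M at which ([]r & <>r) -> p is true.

7

Recall that []ψ holds at a world iff ψ holds at every accessible world, and <>ψ holds iff ψ holds at some accessible world.
Let φ = ([]r & <>r) -> p. Evaluate φ at each world:
  s0 (successors {s0, s1, s2, s3}): φ is true.
  s1 (successors {s0, s1, s2, s3, s4, s5}): φ is true.
  s2 (successors {s1, s3}): φ is true.
  s3 (successors {s1, s2, s5}): φ is true.
  s4 (successors {s1, s3, s4, s5, s6}): φ is true.
  s5 (successors {s0, s3, s5, s6}): φ is true.
  s6 (successors {s2, s3}): φ is true.
For instance, at s6:
  At s6: []r & <>r is false, p is false, so ([]r & <>r) -> p is true.
    At s6: []r is false, <>r is false, so []r & <>r is false.
      At s6: []r requires r at every successor {s2, s3}.
        r fails at s2, so []r is false at s6.
      At s6: <>r requires r at some successor in {s2, s3}.
        At s2: r is false.
        At s3: r is false.
      So <>r is false at s6.
Satisfying worlds: {s0, s1, s2, s3, s4, s5, s6}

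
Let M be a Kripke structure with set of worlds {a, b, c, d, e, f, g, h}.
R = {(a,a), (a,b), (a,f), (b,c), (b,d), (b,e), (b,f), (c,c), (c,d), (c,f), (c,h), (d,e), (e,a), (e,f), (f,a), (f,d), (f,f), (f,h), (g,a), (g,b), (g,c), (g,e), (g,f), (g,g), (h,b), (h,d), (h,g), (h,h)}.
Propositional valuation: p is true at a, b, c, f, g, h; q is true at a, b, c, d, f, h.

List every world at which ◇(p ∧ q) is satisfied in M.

Let φ = ◇(p ∧ q). Evaluate φ at each world:
  a (successors {a, b, f}): φ is true.
  b (successors {c, d, e, f}): φ is true.
  c (successors {c, d, f, h}): φ is true.
  d (successors {e}): φ is false.
  e (successors {a, f}): φ is true.
  f (successors {a, d, f, h}): φ is true.
  g (successors {a, b, c, e, f, g}): φ is true.
  h (successors {b, d, g, h}): φ is true.
For instance, at d:
  At d: ◇(p ∧ q) requires p ∧ q at some successor in {e}.
    At e: p ∧ q is false.
  So ◇(p ∧ q) is false at d.
Satisfying worlds: {a, b, c, e, f, g, h}

a, b, c, e, f, g, h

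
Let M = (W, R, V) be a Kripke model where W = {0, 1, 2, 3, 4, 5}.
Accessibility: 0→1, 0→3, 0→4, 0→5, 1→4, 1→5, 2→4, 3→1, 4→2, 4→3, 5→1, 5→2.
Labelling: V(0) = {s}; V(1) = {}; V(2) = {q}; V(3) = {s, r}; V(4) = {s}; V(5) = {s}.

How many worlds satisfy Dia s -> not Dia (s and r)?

Recall that Dia ψ holds at a world iff ψ holds at some accessible world.
Let φ = Dia s -> not Dia (s and r). Evaluate φ at each world:
  0 (successors {1, 3, 4, 5}): φ is false.
  1 (successors {4, 5}): φ is true.
  2 (successors {4}): φ is true.
  3 (successors {1}): φ is true.
  4 (successors {2, 3}): φ is false.
  5 (successors {1, 2}): φ is true.
For instance, at 4:
  At 4: Dia s is true, not Dia (s and r) is false, so Dia s -> not Dia (s and r) is false.
    At 4: Dia s requires s at some successor in {2, 3}.
      s holds at 3, so Dia s is true at 4.
    At 4: Dia (s and r) is true, so not Dia (s and r) is false.
      At 4: Dia (s and r) requires s and r at some successor in {2, 3}.
        s and r holds at 3, so Dia (s and r) is true at 4.
Satisfying worlds: {1, 2, 3, 5}

4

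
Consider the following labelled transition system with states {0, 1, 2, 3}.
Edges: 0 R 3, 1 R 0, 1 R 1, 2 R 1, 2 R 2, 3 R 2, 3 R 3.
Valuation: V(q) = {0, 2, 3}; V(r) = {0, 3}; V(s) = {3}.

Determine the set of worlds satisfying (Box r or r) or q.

Recall that Box ψ holds at a world iff ψ holds at every accessible world, and Dia ψ holds iff ψ holds at some accessible world.
Let φ = (Box r or r) or q. Evaluate φ at each world:
  0 (successors {3}): φ is true.
  1 (successors {0, 1}): φ is false.
  2 (successors {1, 2}): φ is true.
  3 (successors {2, 3}): φ is true.
For instance, at 2:
  At 2: Box r or r is false, q is true, so (Box r or r) or q is true.
    At 2: Box r is false, r is false, so Box r or r is false.
      At 2: Box r requires r at every successor {1, 2}.
        r fails at 1, so Box r is false at 2.
Satisfying worlds: {0, 2, 3}

0, 2, 3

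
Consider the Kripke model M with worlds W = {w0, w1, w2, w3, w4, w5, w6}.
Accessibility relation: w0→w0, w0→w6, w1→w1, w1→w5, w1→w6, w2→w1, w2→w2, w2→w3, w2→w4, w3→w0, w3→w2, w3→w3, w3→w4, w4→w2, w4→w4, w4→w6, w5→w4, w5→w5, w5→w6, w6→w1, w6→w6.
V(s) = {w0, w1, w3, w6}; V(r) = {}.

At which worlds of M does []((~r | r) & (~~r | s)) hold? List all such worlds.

Let φ = []((~r | r) & (~~r | s)). Evaluate φ at each world:
  w0 (successors {w0, w6}): φ is true.
  w1 (successors {w1, w5, w6}): φ is false.
  w2 (successors {w1, w2, w3, w4}): φ is false.
  w3 (successors {w0, w2, w3, w4}): φ is false.
  w4 (successors {w2, w4, w6}): φ is false.
  w5 (successors {w4, w5, w6}): φ is false.
  w6 (successors {w1, w6}): φ is true.
For instance, at w3:
  At w3: []((~r | r) & (~~r | s)) requires (~r | r) & (~~r | s) at every successor {w0, w2, w3, w4}.
    (~r | r) & (~~r | s) fails at w2, so []((~r | r) & (~~r | s)) is false at w3.
Satisfying worlds: {w0, w6}

w0, w6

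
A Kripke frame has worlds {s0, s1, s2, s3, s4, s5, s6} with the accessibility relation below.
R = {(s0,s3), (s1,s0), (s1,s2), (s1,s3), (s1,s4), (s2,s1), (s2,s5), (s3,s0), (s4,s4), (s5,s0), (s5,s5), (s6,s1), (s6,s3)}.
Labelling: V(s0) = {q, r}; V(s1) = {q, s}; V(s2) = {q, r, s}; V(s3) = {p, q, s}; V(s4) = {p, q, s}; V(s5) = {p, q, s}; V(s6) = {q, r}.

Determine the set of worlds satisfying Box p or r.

Let φ = Box p or r. Evaluate φ at each world:
  s0 (successors {s3}): φ is true.
  s1 (successors {s0, s2, s3, s4}): φ is false.
  s2 (successors {s1, s5}): φ is true.
  s3 (successors {s0}): φ is false.
  s4 (successors {s4}): φ is true.
  s5 (successors {s0, s5}): φ is false.
  s6 (successors {s1, s3}): φ is true.
For instance, at s2:
  At s2: Box p is false, r is true, so Box p or r is true.
    At s2: Box p requires p at every successor {s1, s5}.
      p fails at s1, so Box p is false at s2.
Satisfying worlds: {s0, s2, s4, s6}

s0, s2, s4, s6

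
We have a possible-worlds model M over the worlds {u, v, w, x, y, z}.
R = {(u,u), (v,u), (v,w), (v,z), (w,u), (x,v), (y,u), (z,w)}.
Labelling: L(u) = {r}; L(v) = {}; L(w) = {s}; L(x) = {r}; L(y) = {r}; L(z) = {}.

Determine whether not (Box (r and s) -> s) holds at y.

At y: Box (r and s) -> s is true, so not (Box (r and s) -> s) is false.
  At y: Box (r and s) is false, s is false, so Box (r and s) -> s is true.
    At y: Box (r and s) requires r and s at every successor {u}.
      r and s fails at u, so Box (r and s) is false at y.

No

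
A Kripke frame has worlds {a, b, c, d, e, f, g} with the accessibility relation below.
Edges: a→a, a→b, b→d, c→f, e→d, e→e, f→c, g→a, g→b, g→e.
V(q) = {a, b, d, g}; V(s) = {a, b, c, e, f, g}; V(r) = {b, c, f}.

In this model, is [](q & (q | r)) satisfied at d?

Yes

Recall that []ψ holds at a world iff ψ holds at every accessible world, and <>ψ holds iff ψ holds at some accessible world.
At d: no accessible worlds, so [](q & (q | r)) holds vacuously.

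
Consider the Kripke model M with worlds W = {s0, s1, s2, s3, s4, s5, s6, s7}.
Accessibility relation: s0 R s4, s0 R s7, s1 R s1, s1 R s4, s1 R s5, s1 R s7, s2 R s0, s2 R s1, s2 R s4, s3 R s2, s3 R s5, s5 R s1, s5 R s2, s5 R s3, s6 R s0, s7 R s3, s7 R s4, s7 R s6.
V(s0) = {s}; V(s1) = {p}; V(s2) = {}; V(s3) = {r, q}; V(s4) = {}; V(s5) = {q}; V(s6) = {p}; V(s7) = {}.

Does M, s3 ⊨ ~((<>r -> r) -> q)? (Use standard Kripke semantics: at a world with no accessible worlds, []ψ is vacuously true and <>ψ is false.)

Recall that <>ψ holds at a world iff ψ holds at some accessible world.
At s3: (<>r -> r) -> q is true, so ~((<>r -> r) -> q) is false.
  At s3: <>r -> r is true, q is true, so (<>r -> r) -> q is true.
    At s3: <>r is false, r is true, so <>r -> r is true.
      At s3: <>r requires r at some successor in {s2, s5}.
        At s2: r is false.
        At s5: r is false.
      So <>r is false at s3.

No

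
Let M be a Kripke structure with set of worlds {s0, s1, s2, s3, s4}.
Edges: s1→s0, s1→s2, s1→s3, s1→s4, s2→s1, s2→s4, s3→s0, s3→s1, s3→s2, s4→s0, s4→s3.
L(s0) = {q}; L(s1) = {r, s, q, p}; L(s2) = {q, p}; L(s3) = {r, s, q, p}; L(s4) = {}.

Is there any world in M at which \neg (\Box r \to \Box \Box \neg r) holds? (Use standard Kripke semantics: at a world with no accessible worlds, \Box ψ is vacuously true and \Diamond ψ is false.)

No

Recall that \Box ψ holds at a world iff ψ holds at every accessible world, and \Diamond ψ holds iff ψ holds at some accessible world.
Let φ = \neg (\Box r \to \Box \Box \neg r). Evaluate φ at each world:
  s0 (successors ∅): φ is false.
  s1 (successors {s0, s2, s3, s4}): φ is false.
  s2 (successors {s1, s4}): φ is false.
  s3 (successors {s0, s1, s2}): φ is false.
  s4 (successors {s0, s3}): φ is false.
For instance, at s3:
  At s3: \Box r \to \Box \Box \neg r is true, so \neg (\Box r \to \Box \Box \neg r) is false.
    At s3: \Box r is false, \Box \Box \neg r is false, so \Box r \to \Box \Box \neg r is true.
      At s3: \Box r requires r at every successor {s0, s1, s2}.
        r fails at s0, so \Box r is false at s3.
      At s3: \Box \Box \neg r requires \Box \neg r at every successor {s0, s1, s2}.
        \Box \neg r fails at s1, so \Box \Box \neg r is false at s3.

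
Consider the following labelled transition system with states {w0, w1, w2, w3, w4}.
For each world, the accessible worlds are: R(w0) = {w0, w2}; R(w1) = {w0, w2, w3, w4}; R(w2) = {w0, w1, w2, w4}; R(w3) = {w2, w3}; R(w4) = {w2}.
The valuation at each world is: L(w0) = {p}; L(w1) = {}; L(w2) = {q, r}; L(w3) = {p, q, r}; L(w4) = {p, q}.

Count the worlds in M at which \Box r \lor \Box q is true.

2

Let φ = \Box r \lor \Box q. Evaluate φ at each world:
  w0 (successors {w0, w2}): φ is false.
  w1 (successors {w0, w2, w3, w4}): φ is false.
  w2 (successors {w0, w1, w2, w4}): φ is false.
  w3 (successors {w2, w3}): φ is true.
  w4 (successors {w2}): φ is true.
For instance, at w2:
  At w2: \Box r is false, \Box q is false, so \Box r \lor \Box q is false.
    At w2: \Box r requires r at every successor {w0, w1, w2, w4}.
      r fails at w0, so \Box r is false at w2.
    At w2: \Box q requires q at every successor {w0, w1, w2, w4}.
      q fails at w0, so \Box q is false at w2.
Satisfying worlds: {w3, w4}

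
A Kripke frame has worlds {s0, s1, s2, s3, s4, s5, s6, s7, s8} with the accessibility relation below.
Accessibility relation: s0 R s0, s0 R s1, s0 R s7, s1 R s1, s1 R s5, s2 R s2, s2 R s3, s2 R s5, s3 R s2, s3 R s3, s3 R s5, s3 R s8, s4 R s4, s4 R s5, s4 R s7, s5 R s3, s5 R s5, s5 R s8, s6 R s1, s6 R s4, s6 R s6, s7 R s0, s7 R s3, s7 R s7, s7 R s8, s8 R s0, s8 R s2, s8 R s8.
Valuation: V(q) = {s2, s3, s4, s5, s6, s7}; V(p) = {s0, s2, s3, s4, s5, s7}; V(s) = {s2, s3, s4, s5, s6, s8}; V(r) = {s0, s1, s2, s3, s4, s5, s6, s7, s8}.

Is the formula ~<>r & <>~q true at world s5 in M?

No

Recall that <>ψ holds at a world iff ψ holds at some accessible world.
At s5: ~<>r is false, <>~q is true, so ~<>r & <>~q is false.
  At s5: <>r is true, so ~<>r is false.
    At s5: <>r requires r at some successor in {s3, s5, s8}.
      r holds at s3, so <>r is true at s5.
  At s5: <>~q requires ~q at some successor in {s3, s5, s8}.
    ~q holds at s8, so <>~q is true at s5.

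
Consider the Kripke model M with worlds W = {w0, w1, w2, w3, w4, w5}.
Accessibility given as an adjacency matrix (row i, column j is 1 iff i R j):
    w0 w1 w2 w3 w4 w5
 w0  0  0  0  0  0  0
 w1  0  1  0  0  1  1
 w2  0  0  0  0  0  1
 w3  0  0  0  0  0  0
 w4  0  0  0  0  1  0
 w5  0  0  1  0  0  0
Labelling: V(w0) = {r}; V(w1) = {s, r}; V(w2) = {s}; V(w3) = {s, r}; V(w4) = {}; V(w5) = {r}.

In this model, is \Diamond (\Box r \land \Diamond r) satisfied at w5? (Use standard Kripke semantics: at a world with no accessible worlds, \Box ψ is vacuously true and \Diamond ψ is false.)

Yes

At w5: \Diamond (\Box r \land \Diamond r) requires \Box r \land \Diamond r at some successor in {w2}.
  \Box r \land \Diamond r holds at w2, so \Diamond (\Box r \land \Diamond r) is true at w5.
    At w2: \Box r is true, \Diamond r is true, so \Box r \land \Diamond r is true.
      At w2: \Box r requires r at every successor {w5}.
        At w5: r is true.
      So \Box r is true at w2.
      At w2: \Diamond r requires r at some successor in {w5}.
        r holds at w5, so \Diamond r is true at w2.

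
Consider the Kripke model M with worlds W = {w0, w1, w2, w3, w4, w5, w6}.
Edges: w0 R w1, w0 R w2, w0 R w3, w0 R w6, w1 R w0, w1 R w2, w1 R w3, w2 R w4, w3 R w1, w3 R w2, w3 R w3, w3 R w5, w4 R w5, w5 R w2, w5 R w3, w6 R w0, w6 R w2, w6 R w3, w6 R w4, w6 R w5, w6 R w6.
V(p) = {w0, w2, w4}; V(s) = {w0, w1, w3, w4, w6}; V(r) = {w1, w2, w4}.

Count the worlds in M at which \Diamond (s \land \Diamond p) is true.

Recall that \Diamond ψ holds at a world iff ψ holds at some accessible world.
Let φ = \Diamond (s \land \Diamond p). Evaluate φ at each world:
  w0 (successors {w1, w2, w3, w6}): φ is true.
  w1 (successors {w0, w2, w3}): φ is true.
  w2 (successors {w4}): φ is false.
  w3 (successors {w1, w2, w3, w5}): φ is true.
  w4 (successors {w5}): φ is false.
  w5 (successors {w2, w3}): φ is true.
  w6 (successors {w0, w2, w3, w4, w5, w6}): φ is true.
For instance, at w0:
  At w0: \Diamond (s \land \Diamond p) requires s \land \Diamond p at some successor in {w1, w2, w3, w6}.
    s \land \Diamond p holds at w1, so \Diamond (s \land \Diamond p) is true at w0.
      At w1: s is true, \Diamond p is true, so s \land \Diamond p is true.
Satisfying worlds: {w0, w1, w3, w5, w6}

5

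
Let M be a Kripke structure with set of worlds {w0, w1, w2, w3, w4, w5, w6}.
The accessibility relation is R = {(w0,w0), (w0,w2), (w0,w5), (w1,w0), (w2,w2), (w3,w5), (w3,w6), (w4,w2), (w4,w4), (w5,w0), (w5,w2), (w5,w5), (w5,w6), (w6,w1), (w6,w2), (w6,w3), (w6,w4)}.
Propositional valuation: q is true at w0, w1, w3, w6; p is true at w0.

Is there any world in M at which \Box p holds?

Let φ = \Box p. Evaluate φ at each world:
  w0 (successors {w0, w2, w5}): φ is false.
  w1 (successors {w0}): φ is true.
  w2 (successors {w2}): φ is false.
  w3 (successors {w5, w6}): φ is false.
  w4 (successors {w2, w4}): φ is false.
  w5 (successors {w0, w2, w5, w6}): φ is false.
  w6 (successors {w1, w2, w3, w4}): φ is false.
Detail at w1 (witness):
  At w1: \Box p requires p at every successor {w0}.
    At w0: p is true.
  So \Box p is true at w1.

Yes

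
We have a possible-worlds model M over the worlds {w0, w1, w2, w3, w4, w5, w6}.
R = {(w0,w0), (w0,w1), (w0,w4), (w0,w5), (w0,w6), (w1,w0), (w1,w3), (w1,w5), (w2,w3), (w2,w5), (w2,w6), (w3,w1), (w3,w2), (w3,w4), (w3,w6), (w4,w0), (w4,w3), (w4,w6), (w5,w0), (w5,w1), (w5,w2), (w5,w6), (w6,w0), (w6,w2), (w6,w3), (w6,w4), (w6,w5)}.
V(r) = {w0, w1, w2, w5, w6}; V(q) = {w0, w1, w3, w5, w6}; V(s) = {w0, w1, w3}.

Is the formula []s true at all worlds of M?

Recall that []ψ holds at a world iff ψ holds at every accessible world, and <>ψ holds iff ψ holds at some accessible world.
Let φ = []s. Evaluate φ at each world:
  w0 (successors {w0, w1, w4, w5, w6}): φ is false.
  w1 (successors {w0, w3, w5}): φ is false.
  w2 (successors {w3, w5, w6}): φ is false.
  w3 (successors {w1, w2, w4, w6}): φ is false.
  w4 (successors {w0, w3, w6}): φ is false.
  w5 (successors {w0, w1, w2, w6}): φ is false.
  w6 (successors {w0, w2, w3, w4, w5}): φ is false.
Detail at w0 (counterexample):
  At w0: []s requires s at every successor {w0, w1, w4, w5, w6}.
    s fails at w4, so []s is false at w0.

No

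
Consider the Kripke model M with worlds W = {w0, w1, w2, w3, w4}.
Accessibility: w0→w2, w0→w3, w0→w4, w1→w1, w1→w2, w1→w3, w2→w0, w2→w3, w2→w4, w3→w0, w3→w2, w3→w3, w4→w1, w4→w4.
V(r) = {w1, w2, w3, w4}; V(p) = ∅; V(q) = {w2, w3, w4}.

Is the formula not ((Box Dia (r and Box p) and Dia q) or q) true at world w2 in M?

No

Recall that Box ψ holds at a world iff ψ holds at every accessible world, and Dia ψ holds iff ψ holds at some accessible world.
At w2: (Box Dia (r and Box p) and Dia q) or q is true, so not ((Box Dia (r and Box p) and Dia q) or q) is false.
  At w2: Box Dia (r and Box p) and Dia q is false, q is true, so (Box Dia (r and Box p) and Dia q) or q is true.
    At w2: Box Dia (r and Box p) is false, Dia q is true, so Box Dia (r and Box p) and Dia q is false.
      At w2: Box Dia (r and Box p) requires Dia (r and Box p) at every successor {w0, w3, w4}.
        Dia (r and Box p) fails at w0, so Box Dia (r and Box p) is false at w2.
      At w2: Dia q requires q at some successor in {w0, w3, w4}.
        q holds at w3, so Dia q is true at w2.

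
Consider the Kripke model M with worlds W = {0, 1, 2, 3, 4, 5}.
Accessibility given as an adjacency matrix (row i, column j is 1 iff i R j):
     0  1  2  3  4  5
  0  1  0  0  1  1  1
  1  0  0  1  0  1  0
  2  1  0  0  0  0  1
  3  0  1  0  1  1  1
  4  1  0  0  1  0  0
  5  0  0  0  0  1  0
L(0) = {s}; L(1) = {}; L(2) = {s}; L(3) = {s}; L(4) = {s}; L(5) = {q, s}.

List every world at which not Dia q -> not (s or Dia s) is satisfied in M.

Let φ = not Dia q -> not (s or Dia s). Evaluate φ at each world:
  0 (successors {0, 3, 4, 5}): φ is true.
  1 (successors {2, 4}): φ is false.
  2 (successors {0, 5}): φ is true.
  3 (successors {1, 3, 4, 5}): φ is true.
  4 (successors {0, 3}): φ is false.
  5 (successors {4}): φ is false.
For instance, at 5:
  At 5: not Dia q is true, not (s or Dia s) is false, so not Dia q -> not (s or Dia s) is false.
    At 5: Dia q is false, so not Dia q is true.
      At 5: Dia q requires q at some successor in {4}.
        At 4: q is false.
      So Dia q is false at 5.
    At 5: s or Dia s is true, so not (s or Dia s) is false.
      At 5: s is true, Dia s is true, so s or Dia s is true.
Satisfying worlds: {0, 2, 3}

0, 2, 3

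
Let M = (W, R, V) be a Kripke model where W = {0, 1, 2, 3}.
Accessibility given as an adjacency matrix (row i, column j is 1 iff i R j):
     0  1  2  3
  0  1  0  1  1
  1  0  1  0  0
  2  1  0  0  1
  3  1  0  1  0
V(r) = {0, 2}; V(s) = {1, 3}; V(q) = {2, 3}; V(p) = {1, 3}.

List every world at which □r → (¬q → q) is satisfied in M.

0, 1, 2, 3

Let φ = □r → (¬q → q). Evaluate φ at each world:
  0 (successors {0, 2, 3}): φ is true.
  1 (successors {1}): φ is true.
  2 (successors {0, 3}): φ is true.
  3 (successors {0, 2}): φ is true.
For instance, at 2:
  At 2: □r is false, ¬q → q is true, so □r → (¬q → q) is true.
    At 2: □r requires r at every successor {0, 3}.
      r fails at 3, so □r is false at 2.
Satisfying worlds: {0, 1, 2, 3}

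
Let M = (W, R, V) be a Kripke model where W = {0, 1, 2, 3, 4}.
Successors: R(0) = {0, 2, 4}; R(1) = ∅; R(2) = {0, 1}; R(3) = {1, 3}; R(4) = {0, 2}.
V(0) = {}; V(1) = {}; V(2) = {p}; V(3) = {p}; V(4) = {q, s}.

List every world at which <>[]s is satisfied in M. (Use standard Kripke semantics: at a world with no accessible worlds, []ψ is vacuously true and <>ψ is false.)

Let φ = <>[]s. Evaluate φ at each world:
  0 (successors {0, 2, 4}): φ is false.
  1 (successors ∅): φ is false.
  2 (successors {0, 1}): φ is true.
  3 (successors {1, 3}): φ is true.
  4 (successors {0, 2}): φ is false.
For instance, at 4:
  At 4: <>[]s requires []s at some successor in {0, 2}.
    At 0: []s is false.
    At 2: []s is false.
  So <>[]s is false at 4.
Satisfying worlds: {2, 3}

2, 3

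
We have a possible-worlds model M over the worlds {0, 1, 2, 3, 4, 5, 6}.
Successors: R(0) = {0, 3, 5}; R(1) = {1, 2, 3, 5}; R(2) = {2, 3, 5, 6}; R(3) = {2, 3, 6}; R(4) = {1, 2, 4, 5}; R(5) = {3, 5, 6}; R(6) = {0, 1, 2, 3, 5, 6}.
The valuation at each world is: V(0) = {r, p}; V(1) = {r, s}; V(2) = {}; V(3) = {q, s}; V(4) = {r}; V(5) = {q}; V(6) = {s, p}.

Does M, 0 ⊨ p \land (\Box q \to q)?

At 0: p is true, \Box q \to q is true, so p \land (\Box q \to q) is true.
  At 0: \Box q is false, q is false, so \Box q \to q is true.
    At 0: \Box q requires q at every successor {0, 3, 5}.
      q fails at 0, so \Box q is false at 0.

Yes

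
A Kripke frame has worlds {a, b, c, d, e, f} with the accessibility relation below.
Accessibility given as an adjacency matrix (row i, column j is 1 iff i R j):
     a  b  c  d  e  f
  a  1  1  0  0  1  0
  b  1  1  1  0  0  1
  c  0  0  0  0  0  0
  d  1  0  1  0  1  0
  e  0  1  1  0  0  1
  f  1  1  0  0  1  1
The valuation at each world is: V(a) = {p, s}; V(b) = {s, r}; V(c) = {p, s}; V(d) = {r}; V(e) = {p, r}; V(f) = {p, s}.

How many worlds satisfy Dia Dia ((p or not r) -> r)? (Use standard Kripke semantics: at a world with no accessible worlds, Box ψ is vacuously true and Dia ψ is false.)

Let φ = Dia Dia ((p or not r) -> r). Evaluate φ at each world:
  a (successors {a, b, e}): φ is true.
  b (successors {a, b, c, f}): φ is true.
  c (successors ∅): φ is false.
  d (successors {a, c, e}): φ is true.
  e (successors {b, c, f}): φ is true.
  f (successors {a, b, e, f}): φ is true.
For instance, at d:
  At d: Dia Dia ((p or not r) -> r) requires Dia ((p or not r) -> r) at some successor in {a, c, e}.
    Dia ((p or not r) -> r) holds at a, so Dia Dia ((p or not r) -> r) is true at d.
      At a: Dia ((p or not r) -> r) requires (p or not r) -> r at some successor in {a, b, e}.
        (p or not r) -> r holds at b, so Dia ((p or not r) -> r) is true at a.
Satisfying worlds: {a, b, d, e, f}

5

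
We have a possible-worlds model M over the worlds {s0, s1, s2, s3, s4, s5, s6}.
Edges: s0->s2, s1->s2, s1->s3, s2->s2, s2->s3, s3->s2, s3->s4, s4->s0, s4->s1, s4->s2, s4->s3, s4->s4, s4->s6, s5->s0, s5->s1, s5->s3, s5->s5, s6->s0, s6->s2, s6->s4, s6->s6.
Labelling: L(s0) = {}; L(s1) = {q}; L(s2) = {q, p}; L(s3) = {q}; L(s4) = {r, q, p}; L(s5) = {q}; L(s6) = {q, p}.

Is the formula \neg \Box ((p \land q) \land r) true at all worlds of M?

Yes

Let φ = \neg \Box ((p \land q) \land r). Evaluate φ at each world:
  s0 (successors {s2}): φ is true.
  s1 (successors {s2, s3}): φ is true.
  s2 (successors {s2, s3}): φ is true.
  s3 (successors {s2, s4}): φ is true.
  s4 (successors {s0, s1, s2, s3, s4, s6}): φ is true.
  s5 (successors {s0, s1, s3, s5}): φ is true.
  s6 (successors {s0, s2, s4, s6}): φ is true.
For instance, at s5:
  At s5: \Box ((p \land q) \land r) is false, so \neg \Box ((p \land q) \land r) is true.
    At s5: \Box ((p \land q) \land r) requires (p \land q) \land r at every successor {s0, s1, s3, s5}.
      (p \land q) \land r fails at s0, so \Box ((p \land q) \land r) is false at s5.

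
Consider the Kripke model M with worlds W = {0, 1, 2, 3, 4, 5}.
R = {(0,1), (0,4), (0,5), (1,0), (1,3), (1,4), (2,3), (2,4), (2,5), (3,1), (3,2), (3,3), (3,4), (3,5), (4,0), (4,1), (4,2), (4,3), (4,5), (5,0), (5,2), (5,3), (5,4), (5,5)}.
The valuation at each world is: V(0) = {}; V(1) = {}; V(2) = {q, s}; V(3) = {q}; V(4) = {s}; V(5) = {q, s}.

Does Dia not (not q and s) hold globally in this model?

Yes

Recall that Dia ψ holds at a world iff ψ holds at some accessible world.
Let φ = Dia not (not q and s). Evaluate φ at each world:
  0 (successors {1, 4, 5}): φ is true.
  1 (successors {0, 3, 4}): φ is true.
  2 (successors {3, 4, 5}): φ is true.
  3 (successors {1, 2, 3, 4, 5}): φ is true.
  4 (successors {0, 1, 2, 3, 5}): φ is true.
  5 (successors {0, 2, 3, 4, 5}): φ is true.
For instance, at 3:
  At 3: Dia not (not q and s) requires not (not q and s) at some successor in {1, 2, 3, 4, 5}.
    not (not q and s) holds at 1, so Dia not (not q and s) is true at 3.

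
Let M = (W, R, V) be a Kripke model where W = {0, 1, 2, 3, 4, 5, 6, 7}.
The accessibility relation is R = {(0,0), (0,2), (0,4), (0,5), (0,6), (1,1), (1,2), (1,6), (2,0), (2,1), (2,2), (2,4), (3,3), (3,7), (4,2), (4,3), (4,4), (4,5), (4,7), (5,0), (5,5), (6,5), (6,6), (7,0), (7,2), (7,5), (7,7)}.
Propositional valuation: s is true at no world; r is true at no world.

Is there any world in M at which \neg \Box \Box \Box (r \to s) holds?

No

Let φ = \neg \Box \Box \Box (r \to s). Evaluate φ at each world:
  0 (successors {0, 2, 4, 5, 6}): φ is false.
  1 (successors {1, 2, 6}): φ is false.
  2 (successors {0, 1, 2, 4}): φ is false.
  3 (successors {3, 7}): φ is false.
  4 (successors {2, 3, 4, 5, 7}): φ is false.
  5 (successors {0, 5}): φ is false.
  6 (successors {5, 6}): φ is false.
  7 (successors {0, 2, 5, 7}): φ is false.
For instance, at 2:
  At 2: \Box \Box \Box (r \to s) is true, so \neg \Box \Box \Box (r \to s) is false.
    At 2: \Box \Box \Box (r \to s) requires \Box \Box (r \to s) at every successor {0, 1, 2, 4}.
      At 0: \Box \Box (r \to s) is true.
      At 1: \Box \Box (r \to s) is true.
      At 2: \Box \Box (r \to s) is true.
      At 4: \Box \Box (r \to s) is true.
    So \Box \Box \Box (r \to s) is true at 2.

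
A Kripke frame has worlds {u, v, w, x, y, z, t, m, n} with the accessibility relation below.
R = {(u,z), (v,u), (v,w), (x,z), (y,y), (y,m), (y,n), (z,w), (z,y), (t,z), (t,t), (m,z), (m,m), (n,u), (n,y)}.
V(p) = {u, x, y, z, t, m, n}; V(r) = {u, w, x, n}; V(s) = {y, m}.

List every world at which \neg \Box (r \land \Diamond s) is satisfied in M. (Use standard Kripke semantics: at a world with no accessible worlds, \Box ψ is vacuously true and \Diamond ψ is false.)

u, v, x, y, z, t, m, n

Let φ = \neg \Box (r \land \Diamond s). Evaluate φ at each world:
  u (successors {z}): φ is true.
  v (successors {u, w}): φ is true.
  w (successors ∅): φ is false.
  x (successors {z}): φ is true.
  y (successors {y, m, n}): φ is true.
  z (successors {w, y}): φ is true.
  t (successors {z, t}): φ is true.
  m (successors {z, m}): φ is true.
  n (successors {u, y}): φ is true.
For instance, at x:
  At x: \Box (r \land \Diamond s) is false, so \neg \Box (r \land \Diamond s) is true.
    At x: \Box (r \land \Diamond s) requires r \land \Diamond s at every successor {z}.
      r \land \Diamond s fails at z, so \Box (r \land \Diamond s) is false at x.
Satisfying worlds: {u, v, x, y, z, t, m, n}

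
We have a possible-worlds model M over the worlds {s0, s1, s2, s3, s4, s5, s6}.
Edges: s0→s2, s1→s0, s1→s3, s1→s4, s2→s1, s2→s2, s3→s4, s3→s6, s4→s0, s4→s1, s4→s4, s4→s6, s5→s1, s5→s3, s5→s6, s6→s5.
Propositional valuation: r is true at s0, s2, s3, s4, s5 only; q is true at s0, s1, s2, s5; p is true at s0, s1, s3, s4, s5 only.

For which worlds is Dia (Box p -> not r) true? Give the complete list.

Recall that Box ψ holds at a world iff ψ holds at every accessible world, and Dia ψ holds iff ψ holds at some accessible world.
Let φ = Dia (Box p -> not r). Evaluate φ at each world:
  s0 (successors {s2}): φ is true.
  s1 (successors {s0, s3, s4}): φ is true.
  s2 (successors {s1, s2}): φ is true.
  s3 (successors {s4, s6}): φ is true.
  s4 (successors {s0, s1, s4, s6}): φ is true.
  s5 (successors {s1, s3, s6}): φ is true.
  s6 (successors {s5}): φ is true.
For instance, at s6:
  At s6: Dia (Box p -> not r) requires Box p -> not r at some successor in {s5}.
    Box p -> not r holds at s5, so Dia (Box p -> not r) is true at s6.
      At s5: Box p is false, not r is false, so Box p -> not r is true.
Satisfying worlds: {s0, s1, s2, s3, s4, s5, s6}

s0, s1, s2, s3, s4, s5, s6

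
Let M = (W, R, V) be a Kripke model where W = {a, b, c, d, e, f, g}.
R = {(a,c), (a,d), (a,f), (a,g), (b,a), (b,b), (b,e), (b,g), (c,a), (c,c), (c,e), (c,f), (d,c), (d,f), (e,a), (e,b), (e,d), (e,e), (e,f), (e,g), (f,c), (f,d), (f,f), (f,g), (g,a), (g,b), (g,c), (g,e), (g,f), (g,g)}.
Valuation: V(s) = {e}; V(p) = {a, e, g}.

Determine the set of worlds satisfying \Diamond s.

Let φ = \Diamond s. Evaluate φ at each world:
  a (successors {c, d, f, g}): φ is false.
  b (successors {a, b, e, g}): φ is true.
  c (successors {a, c, e, f}): φ is true.
  d (successors {c, f}): φ is false.
  e (successors {a, b, d, e, f, g}): φ is true.
  f (successors {c, d, f, g}): φ is false.
  g (successors {a, b, c, e, f, g}): φ is true.
For instance, at f:
  At f: \Diamond s requires s at some successor in {c, d, f, g}.
    At c: s is false.
    At d: s is false.
    At f: s is false.
    At g: s is false.
  So \Diamond s is false at f.
Satisfying worlds: {b, c, e, g}

b, c, e, g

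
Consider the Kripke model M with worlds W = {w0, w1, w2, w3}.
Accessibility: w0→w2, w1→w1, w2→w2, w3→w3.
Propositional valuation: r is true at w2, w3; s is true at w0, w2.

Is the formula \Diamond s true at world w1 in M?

At w1: \Diamond s requires s at some successor in {w1}.
  At w1: s is false.
So \Diamond s is false at w1.

No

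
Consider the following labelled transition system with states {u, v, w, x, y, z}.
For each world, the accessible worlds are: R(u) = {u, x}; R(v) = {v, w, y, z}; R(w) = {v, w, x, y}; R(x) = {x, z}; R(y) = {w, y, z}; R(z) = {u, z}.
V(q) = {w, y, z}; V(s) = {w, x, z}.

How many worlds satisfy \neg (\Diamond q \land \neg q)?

Let φ = \neg (\Diamond q \land \neg q). Evaluate φ at each world:
  u (successors {u, x}): φ is true.
  v (successors {v, w, y, z}): φ is false.
  w (successors {v, w, x, y}): φ is true.
  x (successors {x, z}): φ is false.
  y (successors {w, y, z}): φ is true.
  z (successors {u, z}): φ is true.
For instance, at w:
  At w: \Diamond q \land \neg q is false, so \neg (\Diamond q \land \neg q) is true.
    At w: \Diamond q is true, \neg q is false, so \Diamond q \land \neg q is false.
      At w: \Diamond q requires q at some successor in {v, w, x, y}.
        q holds at w, so \Diamond q is true at w.
Satisfying worlds: {u, w, y, z}

4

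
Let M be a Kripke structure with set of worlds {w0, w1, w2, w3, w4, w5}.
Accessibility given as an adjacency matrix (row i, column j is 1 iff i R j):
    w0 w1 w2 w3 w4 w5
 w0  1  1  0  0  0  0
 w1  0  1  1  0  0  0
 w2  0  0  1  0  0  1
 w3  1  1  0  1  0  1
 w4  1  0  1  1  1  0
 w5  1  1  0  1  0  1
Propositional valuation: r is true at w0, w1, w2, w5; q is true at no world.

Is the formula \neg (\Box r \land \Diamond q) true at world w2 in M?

Yes

At w2: \Box r \land \Diamond q is false, so \neg (\Box r \land \Diamond q) is true.
  At w2: \Box r is true, \Diamond q is false, so \Box r \land \Diamond q is false.
    At w2: \Box r requires r at every successor {w2, w5}.
      At w2: r is true.
      At w5: r is true.
    So \Box r is true at w2.
    At w2: \Diamond q requires q at some successor in {w2, w5}.
      At w2: q is false.
      At w5: q is false.
    So \Diamond q is false at w2.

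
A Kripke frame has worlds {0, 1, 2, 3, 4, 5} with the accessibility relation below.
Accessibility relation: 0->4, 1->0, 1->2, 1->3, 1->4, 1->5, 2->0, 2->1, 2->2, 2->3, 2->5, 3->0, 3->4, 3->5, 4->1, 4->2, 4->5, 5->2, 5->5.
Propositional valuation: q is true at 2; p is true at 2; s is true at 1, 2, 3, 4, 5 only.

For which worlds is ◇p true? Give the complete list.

1, 2, 4, 5

Let φ = ◇p. Evaluate φ at each world:
  0 (successors {4}): φ is false.
  1 (successors {0, 2, 3, 4, 5}): φ is true.
  2 (successors {0, 1, 2, 3, 5}): φ is true.
  3 (successors {0, 4, 5}): φ is false.
  4 (successors {1, 2, 5}): φ is true.
  5 (successors {2, 5}): φ is true.
For instance, at 1:
  At 1: ◇p requires p at some successor in {0, 2, 3, 4, 5}.
    p holds at 2, so ◇p is true at 1.
Satisfying worlds: {1, 2, 4, 5}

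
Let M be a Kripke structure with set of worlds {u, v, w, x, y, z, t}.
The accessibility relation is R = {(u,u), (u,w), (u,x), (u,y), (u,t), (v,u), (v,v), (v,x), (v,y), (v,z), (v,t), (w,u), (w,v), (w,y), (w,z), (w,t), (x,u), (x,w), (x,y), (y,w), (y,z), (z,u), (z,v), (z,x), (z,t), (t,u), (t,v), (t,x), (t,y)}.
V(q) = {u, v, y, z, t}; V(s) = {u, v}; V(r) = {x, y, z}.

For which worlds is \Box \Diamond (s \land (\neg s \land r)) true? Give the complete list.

none

Recall that \Box ψ holds at a world iff ψ holds at every accessible world, and \Diamond ψ holds iff ψ holds at some accessible world.
Let φ = \Box \Diamond (s \land (\neg s \land r)). Evaluate φ at each world:
  u (successors {u, w, x, y, t}): φ is false.
  v (successors {u, v, x, y, z, t}): φ is false.
  w (successors {u, v, y, z, t}): φ is false.
  x (successors {u, w, y}): φ is false.
  y (successors {w, z}): φ is false.
  z (successors {u, v, x, t}): φ is false.
  t (successors {u, v, x, y}): φ is false.
For instance, at x:
  At x: \Box \Diamond (s \land (\neg s \land r)) requires \Diamond (s \land (\neg s \land r)) at every successor {u, w, y}.
    \Diamond (s \land (\neg s \land r)) fails at u, so \Box \Diamond (s \land (\neg s \land r)) is false at x.
      At u: \Diamond (s \land (\neg s \land r)) requires s \land (\neg s \land r) at some successor in {u, w, x, y, t}.
        At u: s \land (\neg s \land r) is false.
        At w: s \land (\neg s \land r) is false.
        At x: s \land (\neg s \land r) is false.
        At y: s \land (\neg s \land r) is false.
        At t: s \land (\neg s \land r) is false.
      So \Diamond (s \land (\neg s \land r)) is false at u.
Satisfying worlds: none.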